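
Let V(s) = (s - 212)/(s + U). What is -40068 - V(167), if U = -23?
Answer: -641083/16 ≈ -40068.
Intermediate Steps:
V(s) = (-212 + s)/(-23 + s) (V(s) = (s - 212)/(s - 23) = (-212 + s)/(-23 + s))
-40068 - V(167) = -40068 - (-212 + 167)/(-23 + 167) = -40068 - (-45)/144 = -40068 - 1*(-5/16) = -40068 + 5/16 = -641083/16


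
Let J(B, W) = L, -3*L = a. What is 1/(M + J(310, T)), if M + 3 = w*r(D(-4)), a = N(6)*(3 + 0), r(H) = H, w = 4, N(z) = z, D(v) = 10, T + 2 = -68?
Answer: 1/31 ≈ 0.032258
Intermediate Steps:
T = -70 (T = -2 - 68 = -70)
a = 18 (a = 6*(3 + 0) = 6*3 = 18)
L = -6 (L = -1/3*18 = -6)
J(B, W) = -6
M = 37 (M = -3 + 4*10 = -3 + 40 = 37)
1/(M + J(310, T)) = 1/(37 - 6) = 1/31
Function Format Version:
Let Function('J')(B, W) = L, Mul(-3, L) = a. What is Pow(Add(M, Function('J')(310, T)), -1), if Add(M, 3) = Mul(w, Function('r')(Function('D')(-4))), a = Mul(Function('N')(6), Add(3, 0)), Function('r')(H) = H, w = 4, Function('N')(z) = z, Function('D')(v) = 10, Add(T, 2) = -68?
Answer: Rational(1, 31) ≈ 0.032258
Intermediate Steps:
T = -70 (T = Add(-2, -68) = -70)
a = 18 (a = Mul(6, Add(3, 0)) = Mul(6, 3) = 18)
L = -6 (L = Mul(Rational(-1, 3), 18) = -6)
Function('J')(B, W) = -6
M = 37 (M = Add(-3, Mul(4, 10)) = Add(-3, 40) = 37)
Pow(Add(M, Function('J')(310, T)), -1) = Pow(Add(37, -6), -1) = Pow(31, -1) = Rational(1, 31)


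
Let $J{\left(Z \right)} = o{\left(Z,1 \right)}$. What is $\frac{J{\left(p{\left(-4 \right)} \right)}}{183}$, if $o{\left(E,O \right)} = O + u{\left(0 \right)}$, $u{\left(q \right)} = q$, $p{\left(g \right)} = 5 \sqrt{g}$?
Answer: $\frac{1}{183} \approx 0.0054645$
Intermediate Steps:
$o{\left(E,O \right)} = O$ ($o{\left(E,O \right)} = O + 0 = O$)
$J{\left(Z \right)} = 1$
$\frac{J{\left(p{\left(-4 \right)} \right)}}{183} = 1 \cdot \frac{1}{183} = \frac{1}{183}$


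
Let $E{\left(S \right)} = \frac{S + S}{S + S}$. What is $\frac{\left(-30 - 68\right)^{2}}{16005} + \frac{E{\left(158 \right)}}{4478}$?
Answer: $\frac{43022717}{71670390} \approx 0.60029$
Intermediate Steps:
$E{\left(S \right)} = 1$ ($E{\left(S \right)} = \frac{2 S}{2 S} = 2 S \frac{1}{2 S} = 1$)
$\frac{\left(-30 - 68\right)^{2}}{16005} + \frac{E{\left(158 \right)}}{4478} = \frac{\left(-30 - 68\right)^{2}}{16005} + 1 \cdot \frac{1}{4478} = \left(-98\right)^{2} \cdot \frac{1}{16005} + 1 \cdot \frac{1}{4478} = 9604 \cdot \frac{1}{16005} + \frac{1}{4478} = \frac{9604}{16005} + \frac{1}{4478} = \frac{43022717}{71670390}$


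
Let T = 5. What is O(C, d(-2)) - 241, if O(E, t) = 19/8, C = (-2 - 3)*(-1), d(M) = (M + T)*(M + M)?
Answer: -1909/8 ≈ -238.63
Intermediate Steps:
d(M) = 2*M*(5 + M) (d(M) = (M + 5)*(M + M) = (5 + M)*(2*M) = 2*M*(5 + M))
C = 5 (C = -5*(-1) = 5)
O(E, t) = 19/8 (O(E, t) = 19*(1/8) = 19/8)
O(C, d(-2)) - 241 = 19/8 - 241 = -1909/8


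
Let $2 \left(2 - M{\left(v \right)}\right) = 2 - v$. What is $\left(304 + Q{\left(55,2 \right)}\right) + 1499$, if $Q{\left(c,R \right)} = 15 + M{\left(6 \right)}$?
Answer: $1822$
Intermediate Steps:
$M{\left(v \right)} = 1 + \frac{v}{2}$ ($M{\left(v \right)} = 2 - \frac{2 - v}{2} = 2 + \left(-1 + \frac{v}{2}\right) = 1 + \frac{v}{2}$)
$Q{\left(c,R \right)} = 19$ ($Q{\left(c,R \right)} = 15 + \left(1 + \frac{1}{2} \cdot 6\right) = 15 + \left(1 + 3\right) = 15 + 4 = 19$)
$\left(304 + Q{\left(55,2 \right)}\right) + 1499 = \left(304 + 19\right) + 1499 = 323 + 1499 = 1822$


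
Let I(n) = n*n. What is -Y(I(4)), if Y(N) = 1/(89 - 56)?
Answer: -1/33 ≈ -0.030303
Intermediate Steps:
I(n) = n**2
Y(N) = 1/33
-Y(I(4)) = -1*1/33 = -1/33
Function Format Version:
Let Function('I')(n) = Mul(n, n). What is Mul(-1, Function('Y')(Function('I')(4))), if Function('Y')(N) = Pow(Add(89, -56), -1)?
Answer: Rational(-1, 33) ≈ -0.030303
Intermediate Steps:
Function('I')(n) = Pow(n, 2)
Function('Y')(N) = Rational(1, 33) (Function('Y')(N) = Pow(33, -1) = Rational(1, 33))
Mul(-1, Function('Y')(Function('I')(4))) = Mul(-1, Rational(1, 33)) = Rational(-1, 33)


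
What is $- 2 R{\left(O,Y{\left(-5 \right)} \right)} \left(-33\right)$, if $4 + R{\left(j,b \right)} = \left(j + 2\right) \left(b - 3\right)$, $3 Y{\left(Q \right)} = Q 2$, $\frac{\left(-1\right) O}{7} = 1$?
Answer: $1826$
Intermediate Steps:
$O = -7$ ($O = \left(-7\right) 1 = -7$)
$Y{\left(Q \right)} = \frac{2 Q}{3}$ ($Y{\left(Q \right)} = \frac{Q 2}{3} = \frac{2 Q}{3}$)
$R{\left(j,b \right)} = -4 + \left(-3 + b\right) \left(2 + j\right)$ ($R{\left(j,b \right)} = -4 + \left(j + 2\right) \left(b - 3\right) = -4 + \left(2 + j\right) \left(-3 + b\right) = -4 + \left(-3 + b\right) \left(2 + j\right)$)
$- 2 R{\left(O,Y{\left(-5 \right)} \right)} \left(-33\right) = - 2 \left(-10 - -21 + 2 \cdot \frac{2}{3} \left(-5\right) + \frac{2}{3} \left(-5\right) \left(-7\right)\right) \left(-33\right) = - 2 \left(-10 + 21 + 2 \left(- \frac{10}{3}\right) - - \frac{70}{3}\right) \left(-33\right) = - 2 \left(-10 + 21 - \frac{20}{3} + \frac{70}{3}\right) \left(-33\right) = \left(-2\right) \frac{83}{3} \left(-33\right) = \left(- \frac{166}{3}\right) \left(-33\right) = 1826$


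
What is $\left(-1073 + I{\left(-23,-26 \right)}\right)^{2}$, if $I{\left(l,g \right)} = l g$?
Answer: $225625$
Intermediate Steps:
$I{\left(l,g \right)} = g l$
$\left(-1073 + I{\left(-23,-26 \right)}\right)^{2} = \left(-1073 - -598\right)^{2} = \left(-1073 + 598\right)^{2} = \left(-475\right)^{2} = 225625$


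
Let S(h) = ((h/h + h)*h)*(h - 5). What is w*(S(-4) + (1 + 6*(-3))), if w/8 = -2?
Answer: 2000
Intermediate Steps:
w = -16 (w = 8*(-2) = -16)
S(h) = h*(1 + h)*(-5 + h) (S(h) = ((1 + h)*h)*(-5 + h) = (h*(1 + h))*(-5 + h) = h*(1 + h)*(-5 + h))
w*(S(-4) + (1 + 6*(-3))) = -16*(-4*(-5 + (-4)² - 4*(-4)) + (1 + 6*(-3))) = -16*(-4*(-5 + 16 + 16) + (1 - 18)) = -16*(-4*27 - 17) = -16*(-108 - 17) = -16*(-125) = 2000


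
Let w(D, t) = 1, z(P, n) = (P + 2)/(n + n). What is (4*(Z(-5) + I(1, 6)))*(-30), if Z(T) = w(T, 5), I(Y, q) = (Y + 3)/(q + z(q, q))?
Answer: -192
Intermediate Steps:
z(P, n) = (2 + P)/(2*n) (z(P, n) = (2 + P)/((2*n)) = (2 + P)*(1/(2*n)) = (2 + P)/(2*n))
I(Y, q) = (3 + Y)/(q + (2 + q)/(2*q)) (I(Y, q) = (Y + 3)/(q + (2 + q)/(2*q)) = (3 + Y)/(q + (2 + q)/(2*q)))
Z(T) = 1
(4*(Z(-5) + I(1, 6)))*(-30) = (4*(1 + 2*6*(3 + 1)/(2 + 6 + 2*6²)))*(-30) = (4*(1 + 2*6*4/(2 + 6 + 2*36)))*(-30) = (4*(1 + 2*6*4/(2 + 6 + 72)))*(-30) = (4*(1 + 2*6*4/80))*(-30) = (4*(1 + 2*6*(1/80)*4))*(-30) = (4*(1 + ⅗))*(-30) = (4*(8/5))*(-30) = (32/5)*(-30) = -192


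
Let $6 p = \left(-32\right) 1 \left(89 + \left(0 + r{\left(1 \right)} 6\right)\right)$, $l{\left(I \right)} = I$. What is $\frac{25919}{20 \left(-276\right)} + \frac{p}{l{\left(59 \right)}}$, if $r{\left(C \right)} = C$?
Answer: $- \frac{1442007}{108560} \approx -13.283$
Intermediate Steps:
$p = - \frac{1520}{3}$ ($p = \frac{\left(-32\right) 1 \left(89 + \left(0 + 1 \cdot 6\right)\right)}{6} = \frac{\left(-32\right) \left(89 + \left(0 + 6\right)\right)}{6} = \frac{\left(-32\right) \left(89 + 6\right)}{6} = \frac{\left(-32\right) 95}{6} = \frac{1}{6} \left(-3040\right) = - \frac{1520}{3} \approx -506.67$)
$\frac{25919}{20 \left(-276\right)} + \frac{p}{l{\left(59 \right)}} = \frac{25919}{20 \left(-276\right)} - \frac{1520}{3 \cdot 59} = \frac{25919}{-5520} - \frac{1520}{177} = 25919 \left(- \frac{1}{5520}\right) - \frac{1520}{177} = - \frac{25919}{5520} - \frac{1520}{177} = - \frac{1442007}{108560}$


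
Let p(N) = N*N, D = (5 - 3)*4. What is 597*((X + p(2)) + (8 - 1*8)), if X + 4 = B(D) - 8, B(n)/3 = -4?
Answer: -11940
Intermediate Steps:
D = 8 (D = 2*4 = 8)
B(n) = -12 (B(n) = 3*(-4) = -12)
p(N) = N**2
X = -24 (X = -4 + (-12 - 8) = -4 - 20 = -24)
597*((X + p(2)) + (8 - 1*8)) = 597*((-24 + 2**2) + (8 - 1*8)) = 597*((-24 + 4) + (8 - 8)) = 597*(-20 + 0) = 597*(-20) = -11940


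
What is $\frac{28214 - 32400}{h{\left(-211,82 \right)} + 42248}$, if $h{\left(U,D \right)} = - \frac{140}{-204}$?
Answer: $- \frac{213486}{2154683} \approx -0.09908$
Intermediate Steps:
$h{\left(U,D \right)} = \frac{35}{51}$ ($h{\left(U,D \right)} = \left(-140\right) \left(- \frac{1}{204}\right) = \frac{35}{51}$)
$\frac{28214 - 32400}{h{\left(-211,82 \right)} + 42248} = \frac{28214 - 32400}{\frac{35}{51} + 42248} = - \frac{4186}{\frac{2154683}{51}} = \left(-4186\right) \frac{51}{2154683} = - \frac{213486}{2154683}$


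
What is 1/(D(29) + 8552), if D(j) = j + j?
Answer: 1/8610 ≈ 0.00011614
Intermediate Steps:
D(j) = 2*j
1/(D(29) + 8552) = 1/(2*29 + 8552) = 1/(58 + 8552) = 1/8610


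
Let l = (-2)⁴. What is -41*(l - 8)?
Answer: -328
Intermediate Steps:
l = 16
-41*(l - 8) = -41*(16 - 8) = -41*8 = -328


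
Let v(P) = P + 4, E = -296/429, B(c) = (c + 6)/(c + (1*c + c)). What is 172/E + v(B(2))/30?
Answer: -829523/3330 ≈ -249.11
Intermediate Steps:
B(c) = (6 + c)/(3*c) (B(c) = (6 + c)/(c + (c + c)) = (6 + c)/(c + 2*c) = (6 + c)/((3*c)) = (6 + c)*(1/(3*c)) = (6 + c)/(3*c))
E = -296/429 (E = -296*1/429 = -296/429 ≈ -0.68998)
v(P) = 4 + P
172/E + v(B(2))/30 = 172/(-296/429) + (4 + (⅓)*(6 + 2)/2)/30 = 172*(-429/296) + (4 + (⅓)*(½)*8)*(1/30) = -18447/74 + (4 + 4/3)*(1/30) = -18447/74 + (16/3)*(1/30) = -18447/74 + 8/45 = -829523/3330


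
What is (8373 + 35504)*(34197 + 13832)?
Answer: 2107368433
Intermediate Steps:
(8373 + 35504)*(34197 + 13832) = 43877*48029 = 2107368433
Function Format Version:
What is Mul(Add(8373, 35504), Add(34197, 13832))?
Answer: 2107368433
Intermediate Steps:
Mul(Add(8373, 35504), Add(34197, 13832)) = Mul(43877, 48029) = 2107368433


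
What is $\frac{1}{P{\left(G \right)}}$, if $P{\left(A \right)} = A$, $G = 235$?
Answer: $\frac{1}{235} \approx 0.0042553$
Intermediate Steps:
$\frac{1}{P{\left(G \right)}} = \frac{1}{235}$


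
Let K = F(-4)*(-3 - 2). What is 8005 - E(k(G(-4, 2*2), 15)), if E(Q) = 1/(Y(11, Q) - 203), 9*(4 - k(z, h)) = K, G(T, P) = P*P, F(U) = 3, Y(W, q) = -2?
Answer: 1641026/205 ≈ 8005.0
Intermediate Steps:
G(T, P) = P²
K = -15 (K = 3*(-3 - 2) = 3*(-5) = -15)
k(z, h) = 17/3 (k(z, h) = 4 - ⅑*(-15) = 4 + 5/3 = 17/3)
E(Q) = -1/205 (E(Q) = 1/(-2 - 203) = 1/(-205) = -1/205)
8005 - E(k(G(-4, 2*2), 15)) = 8005 - 1*(-1/205) = 8005 + 1/205 = 1641026/205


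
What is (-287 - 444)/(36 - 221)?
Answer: 731/185 ≈ 3.9514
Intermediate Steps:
(-287 - 444)/(36 - 221) = -731/(-185) = -731*(-1/185) = 731/185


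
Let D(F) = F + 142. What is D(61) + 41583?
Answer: 41786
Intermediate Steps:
D(F) = 142 + F
D(61) + 41583 = (142 + 61) + 41583 = 203 + 41583 = 41786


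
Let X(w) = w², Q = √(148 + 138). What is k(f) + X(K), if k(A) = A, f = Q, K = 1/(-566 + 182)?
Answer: 1/147456 + √286 ≈ 16.912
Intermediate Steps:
K = -1/384 (K = 1/(-384) = -1/384 ≈ -0.0026042)
Q = √286 ≈ 16.912
f = √286 ≈ 16.912
k(f) + X(K) = √286 + (-1/384)² = √286 + 1/147456 = 1/147456 + √286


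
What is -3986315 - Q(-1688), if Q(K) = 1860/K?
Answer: -1682224465/422 ≈ -3.9863e+6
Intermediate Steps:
-3986315 - Q(-1688) = -3986315 - 1860/(-1688) = -3986315 - 1860*(-1)/1688 = -3986315 - 1*(-465/422) = -3986315 + 465/422 = -1682224465/422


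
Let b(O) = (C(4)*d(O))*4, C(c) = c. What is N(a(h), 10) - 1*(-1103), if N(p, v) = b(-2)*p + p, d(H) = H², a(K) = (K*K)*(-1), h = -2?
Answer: 843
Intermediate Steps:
a(K) = -K² (a(K) = K²*(-1) = -K²)
b(O) = 16*O² (b(O) = (4*O²)*4 = 16*O²)
N(p, v) = 65*p (N(p, v) = (16*(-2)²)*p + p = (16*4)*p + p = 64*p + p = 65*p)
N(a(h), 10) - 1*(-1103) = 65*(-1*(-2)²) - 1*(-1103) = 65*(-1*4) + 1103 = 65*(-4) + 1103 = -260 + 1103 = 843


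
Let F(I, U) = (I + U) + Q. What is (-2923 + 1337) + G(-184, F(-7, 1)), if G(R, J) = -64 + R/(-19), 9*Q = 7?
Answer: -31166/19 ≈ -1640.3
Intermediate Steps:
Q = 7/9 (Q = (⅑)*7 = 7/9 ≈ 0.77778)
F(I, U) = 7/9 + I + U (F(I, U) = (I + U) + 7/9 = 7/9 + I + U)
G(R, J) = -64 - R/19 (G(R, J) = -64 + R*(-1/19) = -64 - R/19)
(-2923 + 1337) + G(-184, F(-7, 1)) = (-2923 + 1337) + (-64 - 1/19*(-184)) = -1586 + (-64 + 184/19) = -1586 - 1032/19 = -31166/19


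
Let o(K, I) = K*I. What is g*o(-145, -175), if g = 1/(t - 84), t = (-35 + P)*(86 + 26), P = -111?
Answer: -3625/2348 ≈ -1.5439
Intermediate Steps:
o(K, I) = I*K
t = -16352 (t = (-35 - 111)*(86 + 26) = -146*112 = -16352)
g = -1/16436 (g = 1/(-16352 - 84) = 1/(-16436) = -1/16436 ≈ -6.0842e-5)
g*o(-145, -175) = -(-25)*(-145)/2348 = -1/16436*25375 = -3625/2348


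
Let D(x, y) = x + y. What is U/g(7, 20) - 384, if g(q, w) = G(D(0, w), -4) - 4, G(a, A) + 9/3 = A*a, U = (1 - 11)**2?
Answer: -33508/87 ≈ -385.15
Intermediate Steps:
U = 100 (U = (-10)**2 = 100)
G(a, A) = -3 + A*a
g(q, w) = -7 - 4*w (g(q, w) = (-3 - 4*(0 + w)) - 4 = (-3 - 4*w) - 4 = -7 - 4*w)
U/g(7, 20) - 384 = 100/(-7 - 4*20) - 384 = 100/(-7 - 80) - 384 = 100/(-87) - 384 = -1/87*100 - 384 = -100/87 - 384 = -33508/87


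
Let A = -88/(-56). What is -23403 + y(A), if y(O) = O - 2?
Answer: -163824/7 ≈ -23403.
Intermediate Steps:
A = 11/7 (A = -88*(-1/56) = 11/7 ≈ 1.5714)
y(O) = -2 + O
-23403 + y(A) = -23403 + (-2 + 11/7) = -23403 - 3/7 = -163824/7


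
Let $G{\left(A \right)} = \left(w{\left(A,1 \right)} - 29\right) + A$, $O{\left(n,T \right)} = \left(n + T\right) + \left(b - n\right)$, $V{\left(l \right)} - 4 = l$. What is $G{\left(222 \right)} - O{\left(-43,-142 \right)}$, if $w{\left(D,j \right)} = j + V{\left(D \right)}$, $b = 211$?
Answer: $351$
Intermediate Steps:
$V{\left(l \right)} = 4 + l$
$w{\left(D,j \right)} = 4 + D + j$ ($w{\left(D,j \right)} = j + \left(4 + D\right) = 4 + D + j$)
$O{\left(n,T \right)} = 211 + T$ ($O{\left(n,T \right)} = \left(n + T\right) - \left(-211 + n\right) = \left(T + n\right) - \left(-211 + n\right) = 211 + T$)
$G{\left(A \right)} = -24 + 2 A$ ($G{\left(A \right)} = \left(\left(4 + A + 1\right) - 29\right) + A = \left(\left(5 + A\right) - 29\right) + A = \left(-24 + A\right) + A = -24 + 2 A$)
$G{\left(222 \right)} - O{\left(-43,-142 \right)} = \left(-24 + 2 \cdot 222\right) - \left(211 - 142\right) = \left(-24 + 444\right) - 69 = 420 - 69 = 351$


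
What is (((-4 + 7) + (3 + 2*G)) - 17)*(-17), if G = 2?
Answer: 119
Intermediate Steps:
(((-4 + 7) + (3 + 2*G)) - 17)*(-17) = (((-4 + 7) + (3 + 2*2)) - 17)*(-17) = ((3 + (3 + 4)) - 17)*(-17) = ((3 + 7) - 17)*(-17) = (10 - 17)*(-17) = -7*(-17) = 119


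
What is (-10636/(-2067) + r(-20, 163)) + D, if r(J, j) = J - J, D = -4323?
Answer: -8925005/2067 ≈ -4317.9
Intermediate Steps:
r(J, j) = 0
(-10636/(-2067) + r(-20, 163)) + D = (-10636/(-2067) + 0) - 4323 = (-10636*(-1/2067) + 0) - 4323 = (10636/2067 + 0) - 4323 = 10636/2067 - 4323 = -8925005/2067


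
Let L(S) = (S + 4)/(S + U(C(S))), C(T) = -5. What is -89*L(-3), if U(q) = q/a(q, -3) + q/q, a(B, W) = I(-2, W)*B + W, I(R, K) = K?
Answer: 1068/29 ≈ 36.828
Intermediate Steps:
a(B, W) = W + B*W (a(B, W) = W*B + W = B*W + W = W + B*W)
U(q) = 1 + q/(-3 - 3*q) (U(q) = q/((-3*(1 + q))) + q/q = q/(-3 - 3*q) + 1 = 1 + q/(-3 - 3*q))
L(S) = (4 + S)/(7/12 + S) (L(S) = (S + 4)/(S + (3 + 2*(-5))/(3*(1 - 5))) = (4 + S)/(S + (1/3)*(3 - 10)/(-4)) = (4 + S)/(S + (1/3)*(-1/4)*(-7)) = (4 + S)/(S + 7/12) = (4 + S)/(7/12 + S))
-89*L(-3) = -1068*(4 - 3)/(7 + 12*(-3)) = -1068/(7 - 36) = -1068/(-29) = -1068*(-1)/29 = -89*(-12/29) = 1068/29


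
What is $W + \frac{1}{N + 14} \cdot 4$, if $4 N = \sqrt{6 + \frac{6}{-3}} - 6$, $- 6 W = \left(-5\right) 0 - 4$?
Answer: $\frac{38}{39} \approx 0.97436$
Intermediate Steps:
$W = \frac{2}{3}$ ($W = - \frac{\left(-5\right) 0 - 4}{6} = - \frac{0 - 4}{6} = \left(- \frac{1}{6}\right) \left(-4\right) = \frac{2}{3} \approx 0.66667$)
$N = -1$ ($N = \frac{\sqrt{6 + \frac{6}{-3}} - 6}{4} = \frac{\sqrt{6 + 6 \left(- \frac{1}{3}\right)} - 6}{4} = \frac{\sqrt{6 - 2} - 6}{4} = \frac{\sqrt{4} - 6}{4} = \frac{2 - 6}{4} = \frac{1}{4} \left(-4\right) = -1$)
$W + \frac{1}{N + 14} \cdot 4 = \frac{2}{3} + \frac{1}{-1 + 14} \cdot 4 = \frac{2}{3} + \frac{1}{13} \cdot 4 = \frac{2}{3} + \frac{4}{13} = \frac{38}{39}$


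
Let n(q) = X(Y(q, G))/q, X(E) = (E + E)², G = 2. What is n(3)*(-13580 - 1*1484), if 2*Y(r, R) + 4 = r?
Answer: -15064/3 ≈ -5021.3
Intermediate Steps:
Y(r, R) = -2 + r/2
X(E) = 4*E² (X(E) = (2*E)² = 4*E²)
n(q) = 4*(-2 + q/2)²/q (n(q) = (4*(-2 + q/2)²)/q = 4*(-2 + q/2)²/q)
n(3)*(-13580 - 1*1484) = ((-4 + 3)²/3)*(-13580 - 1*1484) = ((⅓)*(-1)²)*(-13580 - 1484) = ((⅓)*1)*(-15064) = (⅓)*(-15064) = -15064/3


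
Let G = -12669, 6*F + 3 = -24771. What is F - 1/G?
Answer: -52310300/12669 ≈ -4129.0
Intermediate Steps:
F = -4129 (F = -½ + (⅙)*(-24771) = -½ - 8257/2 = -4129)
F - 1/G = -4129 - 1/(-12669) = -4129 - 1*(-1/12669) = -4129 + 1/12669 = -52310300/12669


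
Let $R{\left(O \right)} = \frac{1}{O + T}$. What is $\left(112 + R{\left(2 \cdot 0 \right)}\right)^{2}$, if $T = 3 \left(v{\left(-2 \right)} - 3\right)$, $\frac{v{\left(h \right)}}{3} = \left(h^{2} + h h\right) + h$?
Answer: $\frac{25411681}{2025} \approx 12549.0$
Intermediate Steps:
$v{\left(h \right)} = 3 h + 6 h^{2}$ ($v{\left(h \right)} = 3 \left(\left(h^{2} + h h\right) + h\right) = 3 \left(\left(h^{2} + h^{2}\right) + h\right) = 3 \left(2 h^{2} + h\right) = 3 \left(h + 2 h^{2}\right) = 3 h + 6 h^{2}$)
$T = 45$ ($T = 3 \left(3 \left(-2\right) \left(1 + 2 \left(-2\right)\right) - 3\right) = 3 \left(3 \left(-2\right) \left(1 - 4\right) - 3\right) = 3 \left(3 \left(-2\right) \left(-3\right) - 3\right) = 3 \left(18 - 3\right) = 3 \cdot 15 = 45$)
$R{\left(O \right)} = \frac{1}{45 + O}$ ($R{\left(O \right)} = \frac{1}{O + 45} = \frac{1}{45 + O}$)
$\left(112 + R{\left(2 \cdot 0 \right)}\right)^{2} = \left(112 + \frac{1}{45 + 2 \cdot 0}\right)^{2} = \left(112 + \frac{1}{45 + 0}\right)^{2} = \left(112 + \frac{1}{45}\right)^{2} = \left(\frac{5041}{45}\right)^{2} = \frac{25411681}{2025}$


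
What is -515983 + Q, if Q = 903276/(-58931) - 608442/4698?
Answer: -23815672918484/46142973 ≈ -5.1613e+5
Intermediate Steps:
Q = -6683281025/46142973 (Q = 903276*(-1/58931) - 608442*1/4698 = -903276/58931 - 101407/783 = -6683281025/46142973 ≈ -144.84)
-515983 + Q = -515983 - 6683281025/46142973 = -23815672918484/46142973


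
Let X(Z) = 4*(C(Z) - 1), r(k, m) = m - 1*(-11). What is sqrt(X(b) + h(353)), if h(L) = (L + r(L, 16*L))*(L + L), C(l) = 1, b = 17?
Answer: 6*sqrt(117902) ≈ 2060.2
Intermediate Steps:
r(k, m) = 11 + m (r(k, m) = m + 11 = 11 + m)
X(Z) = 0 (X(Z) = 4*(1 - 1) = 4*0 = 0)
h(L) = 2*L*(11 + 17*L) (h(L) = (L + (11 + 16*L))*(L + L) = (11 + 17*L)*(2*L) = 2*L*(11 + 17*L))
sqrt(X(b) + h(353)) = sqrt(0 + 2*353*(11 + 17*353)) = sqrt(0 + 2*353*(11 + 6001)) = sqrt(0 + 2*353*6012) = sqrt(0 + 4244472) = sqrt(4244472) = 6*sqrt(117902)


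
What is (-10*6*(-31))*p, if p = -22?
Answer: -40920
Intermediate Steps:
(-10*6*(-31))*p = (-10*6*(-31))*(-22) = -60*(-31)*(-22) = 1860*(-22) = -40920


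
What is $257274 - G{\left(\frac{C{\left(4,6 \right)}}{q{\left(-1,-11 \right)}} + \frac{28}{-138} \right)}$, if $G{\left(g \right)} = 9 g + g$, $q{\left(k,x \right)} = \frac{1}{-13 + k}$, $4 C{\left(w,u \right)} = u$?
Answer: $\frac{17766536}{69} \approx 2.5749 \cdot 10^{5}$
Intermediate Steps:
$C{\left(w,u \right)} = \frac{u}{4}$
$G{\left(g \right)} = 10 g$
$257274 - G{\left(\frac{C{\left(4,6 \right)}}{q{\left(-1,-11 \right)}} + \frac{28}{-138} \right)} = 257274 - 10 \left(\frac{\frac{1}{4} \cdot 6}{\frac{1}{-13 - 1}} + \frac{28}{-138}\right) = 257274 - 10 \left(\frac{3}{2 \frac{1}{-14}} + 28 \left(- \frac{1}{138}\right)\right) = 257274 - 10 \left(\frac{3}{2 \left(- \frac{1}{14}\right)} - \frac{14}{69}\right) = 257274 - 10 \left(\frac{3}{2} \left(-14\right) - \frac{14}{69}\right) = 257274 - 10 \left(-21 - \frac{14}{69}\right) = 257274 - 10 \left(- \frac{1463}{69}\right) = 257274 - - \frac{14630}{69} = 257274 + \frac{14630}{69} = \frac{17766536}{69}$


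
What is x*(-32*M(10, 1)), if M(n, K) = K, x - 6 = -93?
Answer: 2784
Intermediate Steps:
x = -87 (x = 6 - 93 = -87)
x*(-32*M(10, 1)) = -(-2784) = -87*(-32) = 2784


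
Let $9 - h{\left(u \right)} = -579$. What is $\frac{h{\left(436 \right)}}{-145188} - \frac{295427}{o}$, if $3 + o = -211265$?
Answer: $\frac{3564019141}{2556131532} \approx 1.3943$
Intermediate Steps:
$o = -211268$ ($o = -3 - 211265 = -211268$)
$h{\left(u \right)} = 588$ ($h{\left(u \right)} = 9 - -579 = 9 + 579 = 588$)
$\frac{h{\left(436 \right)}}{-145188} - \frac{295427}{o} = \frac{588}{-145188} - \frac{295427}{-211268} = 588 \left(- \frac{1}{145188}\right) - - \frac{295427}{211268} = - \frac{49}{12099} + \frac{295427}{211268} = \frac{3564019141}{2556131532}$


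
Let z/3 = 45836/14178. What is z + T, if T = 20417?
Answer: 48268289/2363 ≈ 20427.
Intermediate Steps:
z = 22918/2363 (z = 3*(45836/14178) = 3*(45836*(1/14178)) = 3*(22918/7089) = 22918/2363 ≈ 9.6987)
z + T = 22918/2363 + 20417 = 48268289/2363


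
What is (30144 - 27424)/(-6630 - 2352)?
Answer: -1360/4491 ≈ -0.30283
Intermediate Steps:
(30144 - 27424)/(-6630 - 2352) = 2720/(-8982) = 2720*(-1/8982) = -1360/4491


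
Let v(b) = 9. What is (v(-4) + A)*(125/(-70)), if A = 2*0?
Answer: -225/14 ≈ -16.071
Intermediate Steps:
A = 0
(v(-4) + A)*(125/(-70)) = (9 + 0)*(125/(-70)) = 9*(125*(-1/70)) = 9*(-25/14) = -225/14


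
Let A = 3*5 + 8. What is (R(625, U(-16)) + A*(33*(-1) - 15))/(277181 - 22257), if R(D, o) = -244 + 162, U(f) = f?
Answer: -593/127462 ≈ -0.0046524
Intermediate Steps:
A = 23 (A = 15 + 8 = 23)
R(D, o) = -82
(R(625, U(-16)) + A*(33*(-1) - 15))/(277181 - 22257) = (-82 + 23*(33*(-1) - 15))/(277181 - 22257) = (-82 + 23*(-33 - 15))/254924 = (-82 + 23*(-48))*(1/254924) = (-82 - 1104)*(1/254924) = -1186*1/254924 = -593/127462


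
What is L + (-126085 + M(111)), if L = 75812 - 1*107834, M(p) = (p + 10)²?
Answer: -143466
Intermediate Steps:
M(p) = (10 + p)²
L = -32022 (L = 75812 - 107834 = -32022)
L + (-126085 + M(111)) = -32022 + (-126085 + (10 + 111)²) = -32022 + (-126085 + 121²) = -32022 + (-126085 + 14641) = -32022 - 111444 = -143466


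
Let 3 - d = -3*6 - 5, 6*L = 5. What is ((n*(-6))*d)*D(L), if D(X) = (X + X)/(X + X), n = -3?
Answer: 468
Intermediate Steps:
L = 5/6 (L = (1/6)*5 = 5/6 ≈ 0.83333)
D(X) = 1 (D(X) = (2*X)/((2*X)) = (2*X)*(1/(2*X)) = 1)
d = 26 (d = 3 - (-3*6 - 5) = 3 - (-18 - 5) = 3 - 1*(-23) = 3 + 23 = 26)
((n*(-6))*d)*D(L) = (-3*(-6)*26)*1 = (18*26)*1 = 468*1 = 468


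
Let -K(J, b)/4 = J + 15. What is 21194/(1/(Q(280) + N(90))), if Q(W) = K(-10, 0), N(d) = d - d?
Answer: -423880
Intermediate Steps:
K(J, b) = -60 - 4*J (K(J, b) = -4*(J + 15) = -4*(15 + J) = -60 - 4*J)
N(d) = 0
Q(W) = -20 (Q(W) = -60 - 4*(-10) = -60 + 40 = -20)
21194/(1/(Q(280) + N(90))) = 21194/(1/(-20 + 0)) = 21194/(1/(-20)) = 21194/(-1/20) = 21194*(-20) = -423880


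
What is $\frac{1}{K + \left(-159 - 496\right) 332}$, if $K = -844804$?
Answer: $- \frac{1}{1062264} \approx -9.4139 \cdot 10^{-7}$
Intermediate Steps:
$\frac{1}{K + \left(-159 - 496\right) 332} = \frac{1}{-844804 + \left(-159 - 496\right) 332} = \frac{1}{-844804 - 217460} = \frac{1}{-1062264} = - \frac{1}{1062264}$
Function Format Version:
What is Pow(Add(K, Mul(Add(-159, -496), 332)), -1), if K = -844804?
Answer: Rational(-1, 1062264) ≈ -9.4139e-7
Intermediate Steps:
Pow(Add(K, Mul(Add(-159, -496), 332)), -1) = Pow(Add(-844804, Mul(Add(-159, -496), 332)), -1) = Pow(Add(-844804, Mul(-655, 332)), -1) = Pow(Add(-844804, -217460), -1) = Pow(-1062264, -1) = Rational(-1, 1062264)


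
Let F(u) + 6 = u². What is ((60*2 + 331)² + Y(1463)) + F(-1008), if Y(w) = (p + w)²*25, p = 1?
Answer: 54801859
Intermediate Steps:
F(u) = -6 + u²
Y(w) = 25*(1 + w)² (Y(w) = (1 + w)²*25 = 25*(1 + w)²)
((60*2 + 331)² + Y(1463)) + F(-1008) = ((60*2 + 331)² + 25*(1 + 1463)²) + (-6 + (-1008)²) = ((120 + 331)² + 25*1464²) + (-6 + 1016064) = (451² + 25*2143296) + 1016058 = (203401 + 53582400) + 1016058 = 53785801 + 1016058 = 54801859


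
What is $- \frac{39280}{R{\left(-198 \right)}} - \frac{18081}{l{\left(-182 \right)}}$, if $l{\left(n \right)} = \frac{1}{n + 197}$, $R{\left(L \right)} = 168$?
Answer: $- \frac{5700425}{21} \approx -2.7145 \cdot 10^{5}$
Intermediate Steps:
$l{\left(n \right)} = \frac{1}{197 + n}$
$- \frac{39280}{R{\left(-198 \right)}} - \frac{18081}{l{\left(-182 \right)}} = - \frac{39280}{168} - \frac{18081}{\frac{1}{197 - 182}} = \left(-39280\right) \frac{1}{168} - \frac{18081}{\frac{1}{15}} = - \frac{4910}{21} - 18081 \frac{1}{\frac{1}{15}} = - \frac{4910}{21} - 271215 = - \frac{5700425}{21}$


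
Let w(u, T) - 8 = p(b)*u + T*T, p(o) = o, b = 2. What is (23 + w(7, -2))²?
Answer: 2401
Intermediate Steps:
w(u, T) = 8 + T² + 2*u (w(u, T) = 8 + (2*u + T*T) = 8 + (2*u + T²) = 8 + (T² + 2*u) = 8 + T² + 2*u)
(23 + w(7, -2))² = (23 + (8 + (-2)² + 2*7))² = (23 + (8 + 4 + 14))² = (23 + 26)² = 49² = 2401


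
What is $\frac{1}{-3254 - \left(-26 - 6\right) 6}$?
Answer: $- \frac{1}{3062} \approx -0.00032658$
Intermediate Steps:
$\frac{1}{-3254 - \left(-26 - 6\right) 6} = \frac{1}{-3254 - \left(-32\right) 6} = \frac{1}{-3254 - -192} = \frac{1}{-3254 + 192} = \frac{1}{-3062} = - \frac{1}{3062}$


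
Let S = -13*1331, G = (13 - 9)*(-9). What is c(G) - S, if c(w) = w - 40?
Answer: 17227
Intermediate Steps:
G = -36 (G = 4*(-9) = -36)
c(w) = -40 + w
S = -17303
c(G) - S = (-40 - 36) - 1*(-17303) = -76 + 17303 = 17227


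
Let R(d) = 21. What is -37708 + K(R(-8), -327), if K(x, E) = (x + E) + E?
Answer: -38341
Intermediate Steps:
K(x, E) = x + 2*E (K(x, E) = (E + x) + E = x + 2*E)
-37708 + K(R(-8), -327) = -37708 + (21 + 2*(-327)) = -37708 + (21 - 654) = -37708 - 633 = -38341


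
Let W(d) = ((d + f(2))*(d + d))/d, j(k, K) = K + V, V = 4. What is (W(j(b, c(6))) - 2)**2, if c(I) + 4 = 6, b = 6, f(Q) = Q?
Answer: 196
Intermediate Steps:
c(I) = 2 (c(I) = -4 + 6 = 2)
j(k, K) = 4 + K (j(k, K) = K + 4 = 4 + K)
W(d) = 4 + 2*d (W(d) = ((d + 2)*(d + d))/d = ((2 + d)*(2*d))/d = (2*d*(2 + d))/d = 4 + 2*d)
(W(j(b, c(6))) - 2)**2 = ((4 + 2*(4 + 2)) - 2)**2 = ((4 + 2*6) - 2)**2 = ((4 + 12) - 2)**2 = (16 - 2)**2 = 14**2 = 196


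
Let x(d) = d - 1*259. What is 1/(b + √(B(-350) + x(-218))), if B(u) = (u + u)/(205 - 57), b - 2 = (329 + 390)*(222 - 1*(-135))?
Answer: 9497345/2437826019149 - 4*I*√41218/2437826019149 ≈ 3.8958e-6 - 3.3312e-10*I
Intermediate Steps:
x(d) = -259 + d (x(d) = d - 259 = -259 + d)
b = 256685 (b = 2 + (329 + 390)*(222 - 1*(-135)) = 2 + 719*(222 + 135) = 2 + 719*357 = 2 + 256683 = 256685)
B(u) = u/74 (B(u) = (2*u)/148 = (2*u)*(1/148) = u/74)
1/(b + √(B(-350) + x(-218))) = 1/(256685 + √((1/74)*(-350) + (-259 - 218))) = 1/(256685 + √(-175/37 - 477)) = 1/(256685 + √(-17824/37)) = 1/(256685 + 4*I*√41218/37)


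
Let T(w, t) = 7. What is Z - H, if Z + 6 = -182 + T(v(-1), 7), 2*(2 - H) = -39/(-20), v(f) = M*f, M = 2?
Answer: -7281/40 ≈ -182.02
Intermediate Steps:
v(f) = 2*f
H = 41/40 (H = 2 - (-39)/(2*(-20)) = 2 - (-39)*(-1)/(2*20) = 2 - 1/2*39/20 = 2 - 39/40 = 41/40 ≈ 1.0250)
Z = -181 (Z = -6 + (-182 + 7) = -6 - 175 = -181)
Z - H = -181 - 1*41/40 = -181 - 41/40 = -7281/40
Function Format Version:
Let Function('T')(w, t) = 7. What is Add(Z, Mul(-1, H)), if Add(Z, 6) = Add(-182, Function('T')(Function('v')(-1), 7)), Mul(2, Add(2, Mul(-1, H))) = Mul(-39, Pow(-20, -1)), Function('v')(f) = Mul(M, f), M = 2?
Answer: Rational(-7281, 40) ≈ -182.02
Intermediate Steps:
Function('v')(f) = Mul(2, f)
H = Rational(41, 40) (H = Add(2, Mul(Rational(-1, 2), Mul(-39, Pow(-20, -1)))) = Add(2, Mul(Rational(-1, 2), Mul(-39, Rational(-1, 20)))) = Add(2, Mul(Rational(-1, 2), Rational(39, 20))) = Add(2, Rational(-39, 40)) = Rational(41, 40) ≈ 1.0250)
Z = -181 (Z = Add(-6, Add(-182, 7)) = Add(-6, -175) = -181)
Add(Z, Mul(-1, H)) = Add(-181, Mul(-1, Rational(41, 40))) = Add(-181, Rational(-41, 40)) = Rational(-7281, 40)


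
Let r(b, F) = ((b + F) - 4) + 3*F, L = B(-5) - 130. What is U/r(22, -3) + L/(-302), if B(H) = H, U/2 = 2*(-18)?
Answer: -3489/302 ≈ -11.553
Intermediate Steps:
U = -72 (U = 2*(2*(-18)) = 2*(-36) = -72)
L = -135 (L = -5 - 130 = -135)
r(b, F) = -4 + b + 4*F (r(b, F) = ((F + b) - 4) + 3*F = (-4 + F + b) + 3*F = -4 + b + 4*F)
U/r(22, -3) + L/(-302) = -72/(-4 + 22 + 4*(-3)) - 135/(-302) = -72/(-4 + 22 - 12) - 135*(-1/302) = -72/6 + 135/302 = -72*1/6 + 135/302 = -12 + 135/302 = -3489/302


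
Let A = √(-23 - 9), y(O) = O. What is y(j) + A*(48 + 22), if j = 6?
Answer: 6 + 280*I*√2 ≈ 6.0 + 395.98*I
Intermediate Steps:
A = 4*I*√2 (A = √(-32) = 4*I*√2 ≈ 5.6569*I)
y(j) + A*(48 + 22) = 6 + (4*I*√2)*(48 + 22) = 6 + (4*I*√2)*70 = 6 + 280*I*√2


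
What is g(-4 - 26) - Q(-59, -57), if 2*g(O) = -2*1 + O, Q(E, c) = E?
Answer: 43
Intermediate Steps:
g(O) = -1 + O/2 (g(O) = (-2*1 + O)/2 = (-2 + O)/2 = -1 + O/2)
g(-4 - 26) - Q(-59, -57) = (-1 + (-4 - 26)/2) - 1*(-59) = (-1 + (1/2)*(-30)) + 59 = (-1 - 15) + 59 = -16 + 59 = 43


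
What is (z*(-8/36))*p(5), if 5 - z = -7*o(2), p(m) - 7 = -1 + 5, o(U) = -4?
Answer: 506/9 ≈ 56.222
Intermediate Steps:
p(m) = 11 (p(m) = 7 + (-1 + 5) = 7 + 4 = 11)
z = -23 (z = 5 - (-7)*(-4) = 5 - 1*28 = 5 - 28 = -23)
(z*(-8/36))*p(5) = -(-184)/36*11 = -23*(-2/9)*11 = (46/9)*11 = 506/9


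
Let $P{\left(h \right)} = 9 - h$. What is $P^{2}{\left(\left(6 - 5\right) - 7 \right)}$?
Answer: $225$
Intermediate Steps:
$P^{2}{\left(\left(6 - 5\right) - 7 \right)} = \left(9 - \left(\left(6 - 5\right) - 7\right)\right)^{2} = \left(9 - \left(1 - 7\right)\right)^{2} = \left(9 - -6\right)^{2} = \left(9 + 6\right)^{2} = 15^{2} = 225$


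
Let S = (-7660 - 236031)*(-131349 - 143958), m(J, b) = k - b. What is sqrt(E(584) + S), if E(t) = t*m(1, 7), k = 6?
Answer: sqrt(67089837553) ≈ 2.5902e+5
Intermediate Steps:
m(J, b) = 6 - b
S = 67089838137 (S = -243691*(-275307) = 67089838137)
E(t) = -t (E(t) = t*(6 - 1*7) = t*(6 - 7) = t*(-1) = -t)
sqrt(E(584) + S) = sqrt(-1*584 + 67089838137) = sqrt(-584 + 67089838137) = sqrt(67089837553)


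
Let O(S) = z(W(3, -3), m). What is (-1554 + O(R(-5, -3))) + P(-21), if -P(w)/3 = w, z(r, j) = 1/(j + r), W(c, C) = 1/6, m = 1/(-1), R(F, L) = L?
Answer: -7461/5 ≈ -1492.2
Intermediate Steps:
m = -1
W(c, C) = 1/6
P(w) = -3*w
O(S) = -6/5 (O(S) = 1/(-1 + 1/6) = 1/(-5/6) = -6/5)
(-1554 + O(R(-5, -3))) + P(-21) = (-1554 - 6/5) - 3*(-21) = -7776/5 + 63 = -7461/5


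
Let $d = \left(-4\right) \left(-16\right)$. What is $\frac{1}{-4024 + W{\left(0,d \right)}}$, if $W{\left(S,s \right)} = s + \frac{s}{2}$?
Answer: $- \frac{1}{3928} \approx -0.00025458$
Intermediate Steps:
$d = 64$
$W{\left(S,s \right)} = \frac{3 s}{2}$ ($W{\left(S,s \right)} = s + s \frac{1}{2} = s + \frac{s}{2} = \frac{3 s}{2}$)
$\frac{1}{-4024 + W{\left(0,d \right)}} = \frac{1}{-4024 + \frac{3}{2} \cdot 64} = \frac{1}{-4024 + 96} = \frac{1}{-3928} = - \frac{1}{3928}$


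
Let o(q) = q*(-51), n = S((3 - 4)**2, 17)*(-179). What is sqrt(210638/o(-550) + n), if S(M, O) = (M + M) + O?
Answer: I*sqrt(26700069066)/2805 ≈ 58.254*I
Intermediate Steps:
S(M, O) = O + 2*M (S(M, O) = 2*M + O = O + 2*M)
n = -3401 (n = (17 + 2*(3 - 4)**2)*(-179) = (17 + 2*(-1)**2)*(-179) = (17 + 2*1)*(-179) = (17 + 2)*(-179) = 19*(-179) = -3401)
o(q) = -51*q
sqrt(210638/o(-550) + n) = sqrt(210638/((-51*(-550))) - 3401) = sqrt(210638/28050 - 3401) = sqrt(210638*(1/28050) - 3401) = sqrt(105319/14025 - 3401) = sqrt(-47593706/14025) = I*sqrt(26700069066)/2805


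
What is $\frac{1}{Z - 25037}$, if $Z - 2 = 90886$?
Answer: $\frac{1}{65851} \approx 1.5186 \cdot 10^{-5}$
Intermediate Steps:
$Z = 90888$ ($Z = 2 + 90886 = 90888$)
$\frac{1}{Z - 25037} = \frac{1}{90888 - 25037} = \frac{1}{65851}$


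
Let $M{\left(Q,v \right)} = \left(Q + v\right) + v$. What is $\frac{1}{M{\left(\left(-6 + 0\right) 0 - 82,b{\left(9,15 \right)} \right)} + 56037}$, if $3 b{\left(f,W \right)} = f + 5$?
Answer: $\frac{3}{167893} \approx 1.7869 \cdot 10^{-5}$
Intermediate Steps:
$b{\left(f,W \right)} = \frac{5}{3} + \frac{f}{3}$ ($b{\left(f,W \right)} = \frac{f + 5}{3} = \frac{5 + f}{3} = \frac{5}{3} + \frac{f}{3}$)
$M{\left(Q,v \right)} = Q + 2 v$
$\frac{1}{M{\left(\left(-6 + 0\right) 0 - 82,b{\left(9,15 \right)} \right)} + 56037} = \frac{1}{\left(\left(\left(-6 + 0\right) 0 - 82\right) + 2 \left(\frac{5}{3} + \frac{1}{3} \cdot 9\right)\right) + 56037} = \frac{1}{\left(\left(\left(-6\right) 0 - 82\right) + 2 \left(\frac{5}{3} + 3\right)\right) + 56037} = \frac{1}{\left(\left(0 - 82\right) + 2 \cdot \frac{14}{3}\right) + 56037} = \frac{1}{\left(-82 + \frac{28}{3}\right) + 56037} = \frac{1}{- \frac{218}{3} + 56037} = \frac{1}{\frac{167893}{3}} = \frac{3}{167893}$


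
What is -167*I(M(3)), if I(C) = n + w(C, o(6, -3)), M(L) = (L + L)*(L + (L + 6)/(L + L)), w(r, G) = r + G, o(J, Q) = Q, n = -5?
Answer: -3173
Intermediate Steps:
w(r, G) = G + r
M(L) = 2*L*(L + (6 + L)/(2*L)) (M(L) = (2*L)*(L + (6 + L)/((2*L))) = (2*L)*(L + (6 + L)*(1/(2*L))) = (2*L)*(L + (6 + L)/(2*L)) = 2*L*(L + (6 + L)/(2*L)))
I(C) = -8 + C (I(C) = -5 + (-3 + C) = -8 + C)
-167*I(M(3)) = -167*(-8 + (6 + 3 + 2*3²)) = -167*(-8 + (6 + 3 + 2*9)) = -167*(-8 + (6 + 3 + 18)) = -167*(-8 + 27) = -167*19 = -3173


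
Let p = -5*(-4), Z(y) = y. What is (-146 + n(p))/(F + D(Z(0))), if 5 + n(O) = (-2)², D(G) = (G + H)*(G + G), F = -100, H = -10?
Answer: 147/100 ≈ 1.4700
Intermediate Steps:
D(G) = 2*G*(-10 + G) (D(G) = (G - 10)*(G + G) = (-10 + G)*(2*G) = 2*G*(-10 + G))
p = 20
n(O) = -1 (n(O) = -5 + (-2)² = -5 + 4 = -1)
(-146 + n(p))/(F + D(Z(0))) = (-146 - 1)/(-100 + 2*0*(-10 + 0)) = -147/(-100 + 2*0*(-10)) = -147/(-100 + 0) = -147/(-100) = -147*(-1/100) = 147/100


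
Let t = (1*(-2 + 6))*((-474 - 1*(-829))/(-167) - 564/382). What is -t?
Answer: 459596/31897 ≈ 14.409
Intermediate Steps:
t = -459596/31897 (t = (1*4)*((-474 + 829)*(-1/167) - 564*1/382) = 4*(355*(-1/167) - 282/191) = 4*(-355/167 - 282/191) = 4*(-114899/31897) = -459596/31897 ≈ -14.409)
-t = -1*(-459596/31897) = 459596/31897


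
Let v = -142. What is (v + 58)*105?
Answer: -8820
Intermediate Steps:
(v + 58)*105 = (-142 + 58)*105 = -84*105 = -8820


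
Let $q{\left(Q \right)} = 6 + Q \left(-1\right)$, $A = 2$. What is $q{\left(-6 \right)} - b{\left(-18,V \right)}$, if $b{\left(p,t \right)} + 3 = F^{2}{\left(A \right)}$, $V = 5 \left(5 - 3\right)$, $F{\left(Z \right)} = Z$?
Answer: $11$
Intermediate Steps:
$q{\left(Q \right)} = 6 - Q$
$V = 10$ ($V = 5 \cdot 2 = 10$)
$b{\left(p,t \right)} = 1$ ($b{\left(p,t \right)} = -3 + 2^{2} = -3 + 4 = 1$)
$q{\left(-6 \right)} - b{\left(-18,V \right)} = \left(6 - -6\right) - 1 = \left(6 + 6\right) - 1 = 12 - 1 = 11$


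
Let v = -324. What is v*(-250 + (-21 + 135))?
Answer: 44064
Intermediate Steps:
v*(-250 + (-21 + 135)) = -324*(-250 + (-21 + 135)) = -324*(-250 + 114) = -324*(-136) = 44064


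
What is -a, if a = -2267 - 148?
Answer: 2415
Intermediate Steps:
a = -2415
-a = -1*(-2415) = 2415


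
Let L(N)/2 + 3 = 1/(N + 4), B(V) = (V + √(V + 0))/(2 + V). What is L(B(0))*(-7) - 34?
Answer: 9/2 ≈ 4.5000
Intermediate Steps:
B(V) = (V + √V)/(2 + V)
L(N) = -6 + 2/(4 + N) (L(N) = -6 + 2/(N + 4) = -6 + 2/(4 + N))
L(B(0))*(-7) - 34 = (2*(-11 - 3*(0 + √0)/(2 + 0))/(4 + (0 + √0)/(2 + 0)))*(-7) - 34 = (2*(-11 - 3*(0 + 0)/2)/(4 + (0 + 0)/2))*(-7) - 34 = (2*(-11 - 3*0/2)/(4 + (½)*0))*(-7) - 34 = (2*(-11 - 3*0)/(4 + 0))*(-7) - 34 = (2*(-11 + 0)/4)*(-7) - 34 = (2*(¼)*(-11))*(-7) - 34 = -11/2*(-7) - 34 = 77/2 - 34 = 9/2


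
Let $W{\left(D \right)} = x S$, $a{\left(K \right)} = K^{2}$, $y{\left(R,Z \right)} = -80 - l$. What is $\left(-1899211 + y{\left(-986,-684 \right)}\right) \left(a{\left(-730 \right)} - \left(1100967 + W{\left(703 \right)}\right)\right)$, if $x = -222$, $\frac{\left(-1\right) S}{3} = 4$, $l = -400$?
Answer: $1083755959321$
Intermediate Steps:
$S = -12$ ($S = \left(-3\right) 4 = -12$)
$y{\left(R,Z \right)} = 320$ ($y{\left(R,Z \right)} = -80 - -400 = -80 + 400 = 320$)
$W{\left(D \right)} = 2664$ ($W{\left(D \right)} = \left(-222\right) \left(-12\right) = 2664$)
$\left(-1899211 + y{\left(-986,-684 \right)}\right) \left(a{\left(-730 \right)} - \left(1100967 + W{\left(703 \right)}\right)\right) = \left(-1899211 + 320\right) \left(\left(-730\right)^{2} - 1103631\right) = - 1898891 \left(532900 - 1103631\right) = \left(-1898891\right) \left(-570731\right) = 1083755959321$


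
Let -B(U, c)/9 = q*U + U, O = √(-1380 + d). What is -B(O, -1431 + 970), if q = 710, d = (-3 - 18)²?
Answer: 6399*I*√939 ≈ 1.9609e+5*I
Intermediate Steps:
d = 441 (d = (-21)² = 441)
O = I*√939 (O = √(-1380 + 441) = √(-939) = I*√939 ≈ 30.643*I)
B(U, c) = -6399*U (B(U, c) = -9*(710*U + U) = -6399*U)
-B(O, -1431 + 970) = -(-6399)*I*√939 = 6399*I*√939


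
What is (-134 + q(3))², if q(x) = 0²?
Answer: 17956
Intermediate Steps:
q(x) = 0
(-134 + q(3))² = (-134 + 0)² = (-134)² = 17956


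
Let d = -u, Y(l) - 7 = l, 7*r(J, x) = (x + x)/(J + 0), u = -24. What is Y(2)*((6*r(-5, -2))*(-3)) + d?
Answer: 192/35 ≈ 5.4857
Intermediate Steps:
r(J, x) = 2*x/(7*J) (r(J, x) = ((x + x)/(J + 0))/7 = ((2*x)/J)/7 = (2*x/J)/7 = 2*x/(7*J))
Y(l) = 7 + l
d = 24 (d = -1*(-24) = 24)
Y(2)*((6*r(-5, -2))*(-3)) + d = (7 + 2)*((6*((2/7)*(-2)/(-5)))*(-3)) + 24 = 9*((6*((2/7)*(-2)*(-⅕)))*(-3)) + 24 = 9*((6*(4/35))*(-3)) + 24 = 9*((24/35)*(-3)) + 24 = 9*(-72/35) + 24 = -648/35 + 24 = 192/35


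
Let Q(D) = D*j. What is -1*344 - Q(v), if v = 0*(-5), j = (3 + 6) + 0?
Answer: -344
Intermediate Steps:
j = 9 (j = 9 + 0 = 9)
v = 0
Q(D) = 9*D (Q(D) = D*9 = 9*D)
-1*344 - Q(v) = -1*344 - 9*0 = -344 - 1*0 = -344 + 0 = -344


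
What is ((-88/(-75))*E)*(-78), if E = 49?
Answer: -112112/25 ≈ -4484.5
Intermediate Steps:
((-88/(-75))*E)*(-78) = (-88/(-75)*49)*(-78) = (-88*(-1/75)*49)*(-78) = ((88/75)*49)*(-78) = (4312/75)*(-78) = -112112/25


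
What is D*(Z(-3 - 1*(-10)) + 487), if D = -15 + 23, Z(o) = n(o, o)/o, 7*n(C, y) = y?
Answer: 27280/7 ≈ 3897.1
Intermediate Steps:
n(C, y) = y/7
Z(o) = ⅐ (Z(o) = (o/7)/o = ⅐)
D = 8
D*(Z(-3 - 1*(-10)) + 487) = 8*(⅐ + 487) = 8*(3410/7) = 27280/7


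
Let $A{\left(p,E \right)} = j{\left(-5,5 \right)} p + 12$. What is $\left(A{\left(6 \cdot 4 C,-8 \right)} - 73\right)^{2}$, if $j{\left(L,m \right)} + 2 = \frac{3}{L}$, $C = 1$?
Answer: $\frac{380689}{25} \approx 15228.0$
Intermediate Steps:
$j{\left(L,m \right)} = -2 + \frac{3}{L}$
$A{\left(p,E \right)} = 12 - \frac{13 p}{5}$ ($A{\left(p,E \right)} = \left(-2 + \frac{3}{-5}\right) p + 12 = \left(-2 + 3 \left(- \frac{1}{5}\right)\right) p + 12 = \left(-2 - \frac{3}{5}\right) p + 12 = - \frac{13 p}{5} + 12 = 12 - \frac{13 p}{5}$)
$\left(A{\left(6 \cdot 4 C,-8 \right)} - 73\right)^{2} = \left(\left(12 - \frac{13 \cdot 6 \cdot 4 \cdot 1}{5}\right) - 73\right)^{2} = \left(\left(12 - \frac{13 \cdot 24 \cdot 1}{5}\right) - 73\right)^{2} = \left(\left(12 - \frac{312}{5}\right) - 73\right)^{2} = \left(- \frac{252}{5} - 73\right)^{2} = \left(- \frac{617}{5}\right)^{2} = \frac{380689}{25}$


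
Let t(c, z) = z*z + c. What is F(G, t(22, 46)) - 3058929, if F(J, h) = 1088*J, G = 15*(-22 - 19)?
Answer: -3728049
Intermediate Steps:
t(c, z) = c + z² (t(c, z) = z² + c = c + z²)
G = -615 (G = 15*(-41) = -615)
F(G, t(22, 46)) - 3058929 = 1088*(-615) - 3058929 = -669120 - 3058929 = -3728049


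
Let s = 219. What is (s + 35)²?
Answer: 64516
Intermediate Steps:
(s + 35)² = (219 + 35)² = 254² = 64516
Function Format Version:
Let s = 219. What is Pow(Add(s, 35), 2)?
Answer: 64516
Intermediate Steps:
Pow(Add(s, 35), 2) = Pow(Add(219, 35), 2) = Pow(254, 2) = 64516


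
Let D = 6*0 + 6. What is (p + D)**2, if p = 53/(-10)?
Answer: 49/100 ≈ 0.49000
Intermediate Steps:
p = -53/10 (p = 53*(-1/10) = -53/10 ≈ -5.3000)
D = 6 (D = 0 + 6 = 6)
(p + D)**2 = (-53/10 + 6)**2 = (7/10)**2 = 49/100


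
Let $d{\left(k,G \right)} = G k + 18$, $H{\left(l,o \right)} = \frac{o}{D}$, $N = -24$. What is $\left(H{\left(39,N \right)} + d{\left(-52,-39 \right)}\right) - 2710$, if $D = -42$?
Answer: $- \frac{4644}{7} \approx -663.43$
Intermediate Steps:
$H{\left(l,o \right)} = - \frac{o}{42}$ ($H{\left(l,o \right)} = \frac{o}{-42} = o \left(- \frac{1}{42}\right) = - \frac{o}{42}$)
$d{\left(k,G \right)} = 18 + G k$
$\left(H{\left(39,N \right)} + d{\left(-52,-39 \right)}\right) - 2710 = \left(\left(- \frac{1}{42}\right) \left(-24\right) + \left(18 - -2028\right)\right) - 2710 = \left(\frac{4}{7} + \left(18 + 2028\right)\right) - 2710 = \left(\frac{4}{7} + 2046\right) - 2710 = \frac{14326}{7} - 2710 = - \frac{4644}{7}$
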